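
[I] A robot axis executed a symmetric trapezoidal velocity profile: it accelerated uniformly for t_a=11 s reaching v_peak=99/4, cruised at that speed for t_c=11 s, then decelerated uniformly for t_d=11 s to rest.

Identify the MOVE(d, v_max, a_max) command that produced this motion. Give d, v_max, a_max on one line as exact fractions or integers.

d=1089/2 v_max=99/4 a_max=9/4

a_max = (99/4)/11 = 9/4
d_a = ½·99/4·11 = 1089/8; d_c = 99/4·11 = 1089/4
d = 2·1089/8 + 1089/4 = 1089/2
t_c = 11 > 0 ⇒ limit active, v_max = 99/4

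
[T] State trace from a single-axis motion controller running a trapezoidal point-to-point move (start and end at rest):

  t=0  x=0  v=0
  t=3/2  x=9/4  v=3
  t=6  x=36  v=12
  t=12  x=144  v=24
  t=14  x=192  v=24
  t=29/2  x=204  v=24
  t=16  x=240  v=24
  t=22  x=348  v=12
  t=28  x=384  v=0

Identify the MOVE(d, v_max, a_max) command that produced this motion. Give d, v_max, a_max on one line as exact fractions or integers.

final state: t=28, x=384, v=0 → d = 384
a_max = (3−0)/(3/2−0) = 2
max v = 24 over t∈[12,16] → v_max = 24
check: 24·(12+4) = 384 ✓

d=384 v_max=24 a_max=2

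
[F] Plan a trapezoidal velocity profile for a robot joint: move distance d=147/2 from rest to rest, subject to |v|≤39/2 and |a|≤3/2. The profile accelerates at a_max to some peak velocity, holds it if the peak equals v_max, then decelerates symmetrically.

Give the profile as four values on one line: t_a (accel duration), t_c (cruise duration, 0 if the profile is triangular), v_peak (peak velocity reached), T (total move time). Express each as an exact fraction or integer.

(v_max)²/a_max = (39/2)²/(3/2) = 507/2
147/2 < 507/2 so t_c = 0
v_peak = √(147/2·3/2) = √(441/4) = 21/2
t_a = (21/2)/(3/2) = 7; t_c = 0
T = 2·7 = 14

t_a=7 t_c=0 v_peak=21/2 T=14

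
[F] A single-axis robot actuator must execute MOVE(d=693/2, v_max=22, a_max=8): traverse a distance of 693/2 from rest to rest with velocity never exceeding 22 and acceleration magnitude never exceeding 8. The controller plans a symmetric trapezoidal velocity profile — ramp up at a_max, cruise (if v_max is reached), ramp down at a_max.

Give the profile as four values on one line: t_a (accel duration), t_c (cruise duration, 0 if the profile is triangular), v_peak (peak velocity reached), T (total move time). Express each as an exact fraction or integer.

t_a=11/4 t_c=13 v_peak=22 T=37/2

(v_max)²/a_max = 22²/8 = 121/2
693/2 ≥ 121/2 ⇒ cruise phase
t_a = 22/8 = 11/4; v_peak = 22
d_cruise = 693/2 − 121/2 = 286; t_c = 286/22 = 13
T = 2·11/4 + 13 = 37/2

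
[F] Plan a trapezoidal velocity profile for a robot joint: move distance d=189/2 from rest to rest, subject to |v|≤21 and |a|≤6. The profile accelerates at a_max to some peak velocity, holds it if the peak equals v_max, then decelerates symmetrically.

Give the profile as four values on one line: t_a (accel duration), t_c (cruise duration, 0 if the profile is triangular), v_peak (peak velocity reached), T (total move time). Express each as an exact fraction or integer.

t_a=7/2 t_c=1 v_peak=21 T=8

vₘ²/aₘ = 21²/6 = 147/2
189/2 ≥ 147/2 ⇒ cruise phase
t_a = 21/6 = 7/2; v_peak = 21
d_cruise = 189/2 − 147/2 = 21; t_c = 21/21 = 1
T = 2·7/2 + 1 = 8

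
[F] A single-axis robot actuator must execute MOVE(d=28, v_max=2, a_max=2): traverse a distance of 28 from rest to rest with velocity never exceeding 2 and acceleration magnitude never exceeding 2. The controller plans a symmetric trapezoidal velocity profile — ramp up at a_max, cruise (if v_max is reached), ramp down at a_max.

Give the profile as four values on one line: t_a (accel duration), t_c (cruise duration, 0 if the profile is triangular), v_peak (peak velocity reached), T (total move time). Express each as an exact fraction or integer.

(v_max)²/a_max = 2²/2 = 2
28 ≥ 2 ⇒ cruise phase
t_a = 2/2 = 1; v_peak = 2
d_cruise = 28 − 2 = 26; t_c = 26/2 = 13
T = 2·1 + 13 = 15

t_a=1 t_c=13 v_peak=2 T=15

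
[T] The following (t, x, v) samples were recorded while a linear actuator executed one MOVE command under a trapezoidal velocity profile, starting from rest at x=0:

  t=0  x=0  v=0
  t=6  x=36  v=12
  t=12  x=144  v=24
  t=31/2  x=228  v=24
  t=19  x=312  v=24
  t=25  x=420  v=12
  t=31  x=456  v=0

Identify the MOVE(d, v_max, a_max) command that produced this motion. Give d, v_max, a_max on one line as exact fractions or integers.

final state: t=31, x=456, v=0 → d = 456
a_max = (12−0)/(6−0) = 2
max v = 24 over t∈[12,19] → v_max = 24
check: 24·(12+7) = 456 ✓

d=456 v_max=24 a_max=2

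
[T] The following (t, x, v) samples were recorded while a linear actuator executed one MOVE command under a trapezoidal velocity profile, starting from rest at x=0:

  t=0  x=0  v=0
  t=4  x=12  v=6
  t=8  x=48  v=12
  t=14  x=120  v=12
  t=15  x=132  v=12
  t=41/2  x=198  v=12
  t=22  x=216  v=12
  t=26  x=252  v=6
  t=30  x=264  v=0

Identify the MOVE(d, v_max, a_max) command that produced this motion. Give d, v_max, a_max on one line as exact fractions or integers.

d=264 v_max=12 a_max=3/2

final state: t=30, x=264, v=0 → d = 264
a_max = (6−0)/(4−0) = 3/2
max v = 12 over t∈[8,22] → v_max = 12
check: 12·(8+14) = 264 ✓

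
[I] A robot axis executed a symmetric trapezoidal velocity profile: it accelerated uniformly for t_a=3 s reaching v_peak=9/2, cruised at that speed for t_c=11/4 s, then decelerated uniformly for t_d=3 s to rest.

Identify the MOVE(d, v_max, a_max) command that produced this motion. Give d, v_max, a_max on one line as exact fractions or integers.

d=207/8 v_max=9/2 a_max=3/2

a_max = (9/2)/3 = 3/2
d_a = ½·9/2·3 = 27/4; d_c = 9/2·11/4 = 99/8
d = 2·27/4 + 99/8 = 207/8
t_c = 11/4 > 0 ⇒ limit active, v_max = 9/2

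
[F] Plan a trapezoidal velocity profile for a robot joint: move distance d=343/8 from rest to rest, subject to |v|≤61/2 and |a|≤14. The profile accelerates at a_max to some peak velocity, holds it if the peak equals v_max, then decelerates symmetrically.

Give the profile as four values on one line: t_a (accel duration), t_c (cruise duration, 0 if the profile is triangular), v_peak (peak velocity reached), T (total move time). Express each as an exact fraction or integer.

vₘ²/aₘ = (61/2)²/14 = 3721/56
343/8 < 3721/56 → triangular
v_peak = √(343/8·14) = √(2401/4) = 49/2
t_a = (49/2)/14 = 7/4; t_c = 0
T = 2·7/4 = 7/2

t_a=7/4 t_c=0 v_peak=49/2 T=7/2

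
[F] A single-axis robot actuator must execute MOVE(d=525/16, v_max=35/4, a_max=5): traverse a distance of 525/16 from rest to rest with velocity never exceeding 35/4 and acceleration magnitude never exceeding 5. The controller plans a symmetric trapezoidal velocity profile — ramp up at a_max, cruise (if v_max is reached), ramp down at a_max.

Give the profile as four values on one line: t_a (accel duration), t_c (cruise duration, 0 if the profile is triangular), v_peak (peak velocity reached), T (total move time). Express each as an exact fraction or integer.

vₘ²/aₘ = (35/4)²/5 = 245/16
525/16 ≥ 245/16 so v_max reached
t_a = (35/4)/5 = 7/4; v_peak = 35/4
d_cruise = 525/16 − 245/16 = 35/2; t_c = (35/2)/(35/4) = 2
T = 2·7/4 + 2 = 11/2

t_a=7/4 t_c=2 v_peak=35/4 T=11/2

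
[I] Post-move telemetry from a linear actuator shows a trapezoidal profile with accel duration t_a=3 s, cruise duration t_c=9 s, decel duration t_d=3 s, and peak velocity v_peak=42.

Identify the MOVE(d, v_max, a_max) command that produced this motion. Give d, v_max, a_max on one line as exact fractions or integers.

d=504 v_max=42 a_max=14

a_max = 42/3 = 14
d_a = ½·42·3 = 63; d_c = 42·9 = 378
d = 2·63 + 378 = 504
t_c = 9 > 0 so v_max = 42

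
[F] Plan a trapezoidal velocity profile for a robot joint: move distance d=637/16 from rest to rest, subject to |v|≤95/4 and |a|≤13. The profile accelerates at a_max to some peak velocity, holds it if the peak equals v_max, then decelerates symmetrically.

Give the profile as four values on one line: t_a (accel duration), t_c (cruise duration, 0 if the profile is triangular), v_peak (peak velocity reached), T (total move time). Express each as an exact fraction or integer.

t_a=7/4 t_c=0 v_peak=91/4 T=7/2

v_max²/a_max = (95/4)²/13 = 9025/208
637/16 < 9025/208 ⇒ no cruise
v_peak = √(637/16·13) = √(8281/16) = 91/4
t_a = (91/4)/13 = 7/4; t_c = 0
T = 2·7/4 = 7/2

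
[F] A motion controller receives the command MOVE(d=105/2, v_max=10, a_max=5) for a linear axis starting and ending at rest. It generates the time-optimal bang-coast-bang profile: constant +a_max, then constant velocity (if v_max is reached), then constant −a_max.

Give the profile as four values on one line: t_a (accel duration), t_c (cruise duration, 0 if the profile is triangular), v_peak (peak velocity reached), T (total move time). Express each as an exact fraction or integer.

t_a=2 t_c=13/4 v_peak=10 T=29/4

v_max²/a_max = 10²/5 = 20
105/2 ≥ 20 → trapezoidal
t_a = 10/5 = 2; v_peak = 10
d_cruise = 105/2 − 20 = 65/2; t_c = (65/2)/10 = 13/4
T = 2·2 + 13/4 = 29/4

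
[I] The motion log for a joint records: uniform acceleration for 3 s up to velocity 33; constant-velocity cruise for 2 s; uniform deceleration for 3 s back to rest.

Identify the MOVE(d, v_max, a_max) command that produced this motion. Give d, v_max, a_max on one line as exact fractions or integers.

d=165 v_max=33 a_max=11

a_max = 33/3 = 11
d_a = ½·33·3 = 99/2; d_c = 33·2 = 66
d = 2·99/2 + 66 = 165
t_c = 2 > 0 → v_max = v_peak = 33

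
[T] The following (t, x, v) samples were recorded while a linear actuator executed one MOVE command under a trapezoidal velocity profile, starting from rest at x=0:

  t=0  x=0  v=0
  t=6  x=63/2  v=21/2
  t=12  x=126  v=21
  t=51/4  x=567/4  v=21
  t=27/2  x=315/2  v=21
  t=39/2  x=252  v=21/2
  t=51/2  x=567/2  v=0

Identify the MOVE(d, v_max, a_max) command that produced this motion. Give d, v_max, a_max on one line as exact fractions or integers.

d=567/2 v_max=21 a_max=7/4

final state: t=51/2, x=567/2, v=0 → d = 567/2
a_max = (21/2−0)/(6−0) = 7/4
max v = 21 over t∈[12,27/2] → v_max = 21
check: 21·(12+3/2) = 567/2 ✓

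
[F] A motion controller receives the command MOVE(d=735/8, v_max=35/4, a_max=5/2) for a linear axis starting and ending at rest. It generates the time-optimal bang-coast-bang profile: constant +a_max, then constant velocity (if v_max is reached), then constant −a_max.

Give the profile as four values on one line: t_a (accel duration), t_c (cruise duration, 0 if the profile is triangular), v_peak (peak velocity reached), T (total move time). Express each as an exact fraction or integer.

v_max²/a_max = (35/4)²/(5/2) = 245/8
735/8 ≥ 245/8 → trapezoidal
t_a = (35/4)/(5/2) = 7/2; v_peak = 35/4
d_cruise = 735/8 − 245/8 = 245/4; t_c = (245/4)/(35/4) = 7
T = 2·7/2 + 7 = 14

t_a=7/2 t_c=7 v_peak=35/4 T=14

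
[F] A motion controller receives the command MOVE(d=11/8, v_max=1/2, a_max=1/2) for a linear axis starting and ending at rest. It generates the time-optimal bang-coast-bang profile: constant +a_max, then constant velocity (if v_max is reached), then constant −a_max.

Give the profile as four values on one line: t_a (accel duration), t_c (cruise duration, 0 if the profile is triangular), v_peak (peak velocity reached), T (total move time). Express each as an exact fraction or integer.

t_a=1 t_c=7/4 v_peak=1/2 T=15/4

(v_max)²/a_max = (1/2)²/(1/2) = 1/2
11/8 ≥ 1/2 ⇒ cruise phase
t_a = (1/2)/(1/2) = 1; v_peak = 1/2
d_cruise = 11/8 − 1/2 = 7/8; t_c = (7/8)/(1/2) = 7/4
T = 2·1 + 7/4 = 15/4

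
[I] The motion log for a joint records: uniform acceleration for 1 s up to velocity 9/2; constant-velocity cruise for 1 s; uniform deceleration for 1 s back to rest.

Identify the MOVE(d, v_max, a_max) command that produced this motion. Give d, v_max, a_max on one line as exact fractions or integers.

a_max = (9/2)/1 = 9/2
d_a = ½·9/2·1 = 9/4; d_c = 9/2·1 = 9/2
d = 2·9/4 + 9/2 = 9
t_c = 1 > 0 so v_max = 9/2

d=9 v_max=9/2 a_max=9/2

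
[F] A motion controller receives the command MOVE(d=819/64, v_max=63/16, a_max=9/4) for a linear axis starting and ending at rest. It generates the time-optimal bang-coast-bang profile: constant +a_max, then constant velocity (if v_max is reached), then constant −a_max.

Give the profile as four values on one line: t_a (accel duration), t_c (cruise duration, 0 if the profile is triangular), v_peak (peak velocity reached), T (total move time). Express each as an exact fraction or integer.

v_max²/a_max = (63/16)²/(9/4) = 441/64
819/64 ≥ 441/64 so v_max reached
t_a = (63/16)/(9/4) = 7/4; v_peak = 63/16
d_cruise = 819/64 − 441/64 = 189/32; t_c = (189/32)/(63/16) = 3/2
T = 2·7/4 + 3/2 = 5

t_a=7/4 t_c=3/2 v_peak=63/16 T=5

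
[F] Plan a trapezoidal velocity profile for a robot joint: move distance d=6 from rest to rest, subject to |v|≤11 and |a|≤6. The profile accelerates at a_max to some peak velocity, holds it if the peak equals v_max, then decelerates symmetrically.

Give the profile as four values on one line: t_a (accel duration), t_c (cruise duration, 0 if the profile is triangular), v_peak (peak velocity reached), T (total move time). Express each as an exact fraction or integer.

vₘ²/aₘ = 11²/6 = 121/6
6 < 121/6 ⇒ no cruise
v_peak = √(6·6) = √36 = 6
t_a = 6/6 = 1; t_c = 0
T = 2·1 = 2

t_a=1 t_c=0 v_peak=6 T=2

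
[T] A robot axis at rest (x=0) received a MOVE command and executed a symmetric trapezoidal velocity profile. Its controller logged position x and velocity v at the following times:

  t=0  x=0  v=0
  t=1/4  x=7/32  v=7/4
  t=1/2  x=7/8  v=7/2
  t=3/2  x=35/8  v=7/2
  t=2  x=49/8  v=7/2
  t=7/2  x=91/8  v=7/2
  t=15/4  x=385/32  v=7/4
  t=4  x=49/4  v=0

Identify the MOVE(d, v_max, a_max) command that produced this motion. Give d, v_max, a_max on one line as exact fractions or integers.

final state: t=4, x=49/4, v=0 → d = 49/4
a_max = (7/4−0)/(1/4−0) = 7
max v = 7/2 over t∈[1/2,7/2] → v_max = 7/2
check: 7/2·(1/2+3) = 49/4 ✓

d=49/4 v_max=7/2 a_max=7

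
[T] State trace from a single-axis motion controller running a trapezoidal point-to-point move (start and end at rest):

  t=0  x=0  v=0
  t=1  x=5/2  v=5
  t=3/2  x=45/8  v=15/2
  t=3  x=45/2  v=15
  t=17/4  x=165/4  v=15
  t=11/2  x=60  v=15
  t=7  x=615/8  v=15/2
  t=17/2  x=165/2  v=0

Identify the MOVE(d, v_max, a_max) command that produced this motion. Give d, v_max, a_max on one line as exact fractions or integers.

d=165/2 v_max=15 a_max=5

final state: t=17/2, x=165/2, v=0 → d = 165/2
a_max = (5−0)/(1−0) = 5
max v = 15 over t∈[3,11/2] → v_max = 15
check: 15·(3+5/2) = 165/2 ✓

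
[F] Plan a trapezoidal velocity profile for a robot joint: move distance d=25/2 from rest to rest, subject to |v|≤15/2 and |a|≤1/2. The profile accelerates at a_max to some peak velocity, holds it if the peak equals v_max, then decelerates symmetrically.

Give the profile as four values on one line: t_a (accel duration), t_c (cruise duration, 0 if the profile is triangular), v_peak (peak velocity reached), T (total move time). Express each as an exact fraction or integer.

v_max²/a_max = (15/2)²/(1/2) = 225/2
25/2 < 225/2 so t_c = 0
v_peak = √(25/2·1/2) = √(25/4) = 5/2
t_a = (5/2)/(1/2) = 5; t_c = 0
T = 2·5 = 10

t_a=5 t_c=0 v_peak=5/2 T=10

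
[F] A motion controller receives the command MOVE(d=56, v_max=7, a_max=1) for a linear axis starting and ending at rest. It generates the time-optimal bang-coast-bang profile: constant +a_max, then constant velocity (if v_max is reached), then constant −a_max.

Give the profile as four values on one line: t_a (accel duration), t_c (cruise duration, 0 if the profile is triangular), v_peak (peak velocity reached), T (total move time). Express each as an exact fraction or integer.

(v_max)²/a_max = 7²/1 = 49
56 ≥ 49 so v_max reached
t_a = 7/1 = 7; v_peak = 7
d_cruise = 56 − 49 = 7; t_c = 7/7 = 1
T = 2·7 + 1 = 15

t_a=7 t_c=1 v_peak=7 T=15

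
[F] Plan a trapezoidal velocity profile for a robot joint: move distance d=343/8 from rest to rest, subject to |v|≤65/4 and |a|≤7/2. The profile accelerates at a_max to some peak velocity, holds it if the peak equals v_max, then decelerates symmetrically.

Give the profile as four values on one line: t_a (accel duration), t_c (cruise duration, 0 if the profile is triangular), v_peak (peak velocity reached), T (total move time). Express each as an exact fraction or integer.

t_a=7/2 t_c=0 v_peak=49/4 T=7

(v_max)²/a_max = (65/4)²/(7/2) = 4225/56
343/8 < 4225/56 → triangular
v_peak = √(343/8·7/2) = √(2401/16) = 49/4
t_a = (49/4)/(7/2) = 7/2; t_c = 0
T = 2·7/2 = 7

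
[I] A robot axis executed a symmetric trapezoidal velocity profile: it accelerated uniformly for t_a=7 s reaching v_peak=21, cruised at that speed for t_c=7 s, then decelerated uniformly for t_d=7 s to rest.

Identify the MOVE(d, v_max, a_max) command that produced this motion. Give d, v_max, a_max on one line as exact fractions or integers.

a_max = 21/7 = 3
d_a = ½·21·7 = 147/2; d_c = 21·7 = 147
d = 2·147/2 + 147 = 294
t_c = 7 > 0 → v_max = v_peak = 21

d=294 v_max=21 a_max=3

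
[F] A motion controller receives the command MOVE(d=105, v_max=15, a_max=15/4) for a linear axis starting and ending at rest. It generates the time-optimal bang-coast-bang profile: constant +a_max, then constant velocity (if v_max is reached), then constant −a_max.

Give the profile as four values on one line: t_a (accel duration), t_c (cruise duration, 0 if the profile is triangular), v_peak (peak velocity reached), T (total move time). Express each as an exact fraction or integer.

vₘ²/aₘ = 15²/(15/4) = 60
105 ≥ 60 → trapezoidal
t_a = 15/(15/4) = 4; v_peak = 15
d_cruise = 105 − 60 = 45; t_c = 45/15 = 3
T = 2·4 + 3 = 11

t_a=4 t_c=3 v_peak=15 T=11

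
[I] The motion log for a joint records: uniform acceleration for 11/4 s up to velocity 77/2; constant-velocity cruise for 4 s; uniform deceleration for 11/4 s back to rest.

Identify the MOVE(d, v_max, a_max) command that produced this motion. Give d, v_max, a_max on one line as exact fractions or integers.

a_max = (77/2)/(11/4) = 14
d_a = ½·77/2·11/4 = 847/16; d_c = 77/2·4 = 154
d = 2·847/16 + 154 = 2079/8
t_c = 4 > 0 so v_max = 77/2

d=2079/8 v_max=77/2 a_max=14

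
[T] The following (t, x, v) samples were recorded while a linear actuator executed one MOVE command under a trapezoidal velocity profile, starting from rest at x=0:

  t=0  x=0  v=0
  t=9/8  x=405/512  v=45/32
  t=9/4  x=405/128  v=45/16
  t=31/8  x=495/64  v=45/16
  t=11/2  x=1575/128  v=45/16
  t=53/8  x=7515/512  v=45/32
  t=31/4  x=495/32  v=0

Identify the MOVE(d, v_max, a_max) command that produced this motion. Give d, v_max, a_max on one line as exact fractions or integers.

d=495/32 v_max=45/16 a_max=5/4

final state: t=31/4, x=495/32, v=0 → d = 495/32
a_max = (45/32−0)/(9/8−0) = 5/4
max v = 45/16 over t∈[9/4,11/2] → v_max = 45/16
check: 45/16·(9/4+13/4) = 495/32 ✓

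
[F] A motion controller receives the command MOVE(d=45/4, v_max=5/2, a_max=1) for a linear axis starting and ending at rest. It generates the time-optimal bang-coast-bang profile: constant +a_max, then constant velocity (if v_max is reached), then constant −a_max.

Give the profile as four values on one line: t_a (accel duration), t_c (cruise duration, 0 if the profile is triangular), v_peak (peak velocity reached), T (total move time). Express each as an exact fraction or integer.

(v_max)²/a_max = (5/2)²/1 = 25/4
45/4 ≥ 25/4 so v_max reached
t_a = (5/2)/1 = 5/2; v_peak = 5/2
d_cruise = 45/4 − 25/4 = 5; t_c = 5/(5/2) = 2
T = 2·5/2 + 2 = 7

t_a=5/2 t_c=2 v_peak=5/2 T=7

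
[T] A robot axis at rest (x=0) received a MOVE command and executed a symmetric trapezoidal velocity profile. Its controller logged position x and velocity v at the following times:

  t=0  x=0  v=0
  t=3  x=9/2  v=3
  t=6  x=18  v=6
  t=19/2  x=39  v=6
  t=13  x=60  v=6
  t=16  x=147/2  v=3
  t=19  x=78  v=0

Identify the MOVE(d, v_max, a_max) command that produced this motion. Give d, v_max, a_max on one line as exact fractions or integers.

final state: t=19, x=78, v=0 → d = 78
a_max = (3−0)/(3−0) = 1
max v = 6 over t∈[6,13] → v_max = 6
check: 6·(6+7) = 78 ✓

d=78 v_max=6 a_max=1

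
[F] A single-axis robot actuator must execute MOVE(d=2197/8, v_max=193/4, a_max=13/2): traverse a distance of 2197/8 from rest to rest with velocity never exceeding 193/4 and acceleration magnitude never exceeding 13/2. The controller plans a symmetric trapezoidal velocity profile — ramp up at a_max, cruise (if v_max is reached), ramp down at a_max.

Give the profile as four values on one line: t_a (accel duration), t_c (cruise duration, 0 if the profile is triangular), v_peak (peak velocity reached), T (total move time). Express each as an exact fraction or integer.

t_a=13/2 t_c=0 v_peak=169/4 T=13

v_max²/a_max = (193/4)²/(13/2) = 37249/104
2197/8 < 37249/104 so t_c = 0
v_peak = √(2197/8·13/2) = √(28561/16) = 169/4
t_a = (169/4)/(13/2) = 13/2; t_c = 0
T = 2·13/2 = 13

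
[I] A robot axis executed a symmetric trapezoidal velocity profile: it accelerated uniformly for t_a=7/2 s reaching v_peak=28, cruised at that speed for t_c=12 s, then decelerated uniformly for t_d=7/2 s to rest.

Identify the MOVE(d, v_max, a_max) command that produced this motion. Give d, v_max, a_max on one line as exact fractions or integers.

d=434 v_max=28 a_max=8

a_max = 28/(7/2) = 8
d_a = ½·28·7/2 = 49; d_c = 28·12 = 336
d = 2·49 + 336 = 434
t_c = 12 > 0 ⇒ limit active, v_max = 28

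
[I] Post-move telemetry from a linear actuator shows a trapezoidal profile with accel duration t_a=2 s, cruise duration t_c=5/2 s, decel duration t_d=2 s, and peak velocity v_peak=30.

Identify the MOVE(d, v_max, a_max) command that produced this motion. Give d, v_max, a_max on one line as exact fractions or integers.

d=135 v_max=30 a_max=15

a_max = 30/2 = 15
d_a = ½·30·2 = 30; d_c = 30·5/2 = 75
d = 2·30 + 75 = 135
t_c = 5/2 > 0 ⇒ limit active, v_max = 30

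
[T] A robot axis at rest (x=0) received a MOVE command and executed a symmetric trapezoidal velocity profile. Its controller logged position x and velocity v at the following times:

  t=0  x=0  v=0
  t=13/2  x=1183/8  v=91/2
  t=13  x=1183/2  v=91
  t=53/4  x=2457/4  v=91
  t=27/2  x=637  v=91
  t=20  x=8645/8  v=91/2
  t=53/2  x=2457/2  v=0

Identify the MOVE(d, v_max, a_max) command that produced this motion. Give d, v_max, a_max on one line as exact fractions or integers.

d=2457/2 v_max=91 a_max=7

final state: t=53/2, x=2457/2, v=0 → d = 2457/2
a_max = (91/2−0)/(13/2−0) = 7
max v = 91 over t∈[13,27/2] → v_max = 91
check: 91·(13+1/2) = 2457/2 ✓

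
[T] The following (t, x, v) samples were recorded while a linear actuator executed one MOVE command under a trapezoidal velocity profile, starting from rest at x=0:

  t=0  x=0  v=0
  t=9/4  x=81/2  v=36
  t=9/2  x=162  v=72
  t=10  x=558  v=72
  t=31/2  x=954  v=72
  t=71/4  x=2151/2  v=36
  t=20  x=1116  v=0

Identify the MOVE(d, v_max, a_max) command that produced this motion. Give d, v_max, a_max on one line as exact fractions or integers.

final state: t=20, x=1116, v=0 → d = 1116
a_max = (36−0)/(9/4−0) = 16
max v = 72 over t∈[9/2,31/2] → v_max = 72
check: 72·(9/2+11) = 1116 ✓

d=1116 v_max=72 a_max=16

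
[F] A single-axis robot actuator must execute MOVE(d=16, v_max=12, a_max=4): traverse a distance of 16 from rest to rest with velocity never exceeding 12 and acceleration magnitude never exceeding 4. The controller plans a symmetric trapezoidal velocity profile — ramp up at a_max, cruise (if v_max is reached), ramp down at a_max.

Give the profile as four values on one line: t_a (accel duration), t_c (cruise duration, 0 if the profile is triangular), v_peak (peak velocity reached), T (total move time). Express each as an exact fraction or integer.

v_max²/a_max = 12²/4 = 36
16 < 36 → triangular
v_peak = √(16·4) = √64 = 8
t_a = 8/4 = 2; t_c = 0
T = 2·2 = 4

t_a=2 t_c=0 v_peak=8 T=4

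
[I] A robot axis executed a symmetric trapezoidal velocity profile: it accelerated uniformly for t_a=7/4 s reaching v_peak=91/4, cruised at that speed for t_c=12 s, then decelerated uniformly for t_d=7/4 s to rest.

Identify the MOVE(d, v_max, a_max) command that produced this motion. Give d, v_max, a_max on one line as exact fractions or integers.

a_max = (91/4)/(7/4) = 13
d_a = ½·91/4·7/4 = 637/32; d_c = 91/4·12 = 273
d = 2·637/32 + 273 = 5005/16
t_c = 12 > 0 → v_max = v_peak = 91/4

d=5005/16 v_max=91/4 a_max=13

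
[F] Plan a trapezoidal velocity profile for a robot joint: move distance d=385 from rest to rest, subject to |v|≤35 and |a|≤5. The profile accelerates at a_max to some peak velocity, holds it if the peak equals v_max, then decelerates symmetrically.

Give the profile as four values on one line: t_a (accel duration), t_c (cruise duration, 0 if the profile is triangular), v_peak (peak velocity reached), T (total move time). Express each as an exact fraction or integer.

t_a=7 t_c=4 v_peak=35 T=18

(v_max)²/a_max = 35²/5 = 245
385 ≥ 245 ⇒ cruise phase
t_a = 35/5 = 7; v_peak = 35
d_cruise = 385 − 245 = 140; t_c = 140/35 = 4
T = 2·7 + 4 = 18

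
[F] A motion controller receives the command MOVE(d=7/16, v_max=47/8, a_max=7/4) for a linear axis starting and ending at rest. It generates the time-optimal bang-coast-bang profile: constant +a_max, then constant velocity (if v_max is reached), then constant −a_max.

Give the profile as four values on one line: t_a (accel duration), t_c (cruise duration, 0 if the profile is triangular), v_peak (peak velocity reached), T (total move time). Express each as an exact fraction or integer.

t_a=1/2 t_c=0 v_peak=7/8 T=1

vₘ²/aₘ = (47/8)²/(7/4) = 2209/112
7/16 < 2209/112 → triangular
v_peak = √(7/16·7/4) = √(49/64) = 7/8
t_a = (7/8)/(7/4) = 1/2; t_c = 0
T = 2·1/2 = 1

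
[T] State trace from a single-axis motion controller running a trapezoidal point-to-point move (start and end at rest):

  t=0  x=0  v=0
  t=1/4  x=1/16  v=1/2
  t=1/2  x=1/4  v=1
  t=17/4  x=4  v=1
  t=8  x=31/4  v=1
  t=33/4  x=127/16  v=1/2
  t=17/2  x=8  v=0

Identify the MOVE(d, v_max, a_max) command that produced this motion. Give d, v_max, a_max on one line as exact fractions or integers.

d=8 v_max=1 a_max=2

final state: t=17/2, x=8, v=0 → d = 8
a_max = (1/2−0)/(1/4−0) = 2
max v = 1 over t∈[1/2,8] → v_max = 1
check: 1·(1/2+15/2) = 8 ✓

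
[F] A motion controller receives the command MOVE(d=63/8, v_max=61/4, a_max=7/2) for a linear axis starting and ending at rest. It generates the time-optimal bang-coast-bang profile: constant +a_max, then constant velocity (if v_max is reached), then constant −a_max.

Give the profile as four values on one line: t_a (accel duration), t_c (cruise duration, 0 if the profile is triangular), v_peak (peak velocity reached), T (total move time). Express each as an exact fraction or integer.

t_a=3/2 t_c=0 v_peak=21/4 T=3

vₘ²/aₘ = (61/4)²/(7/2) = 3721/56
63/8 < 3721/56 → triangular
v_peak = √(63/8·7/2) = √(441/16) = 21/4
t_a = (21/4)/(7/2) = 3/2; t_c = 0
T = 2·3/2 = 3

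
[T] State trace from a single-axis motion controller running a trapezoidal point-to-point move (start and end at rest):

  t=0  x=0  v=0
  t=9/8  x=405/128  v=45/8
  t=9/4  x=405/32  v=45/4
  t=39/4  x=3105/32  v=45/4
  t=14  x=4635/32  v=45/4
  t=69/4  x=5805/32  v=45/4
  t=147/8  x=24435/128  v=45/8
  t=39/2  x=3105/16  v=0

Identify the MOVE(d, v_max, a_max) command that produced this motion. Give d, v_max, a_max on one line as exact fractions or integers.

final state: t=39/2, x=3105/16, v=0 → d = 3105/16
a_max = (45/8−0)/(9/8−0) = 5
max v = 45/4 over t∈[9/4,69/4] → v_max = 45/4
check: 45/4·(9/4+15) = 3105/16 ✓

d=3105/16 v_max=45/4 a_max=5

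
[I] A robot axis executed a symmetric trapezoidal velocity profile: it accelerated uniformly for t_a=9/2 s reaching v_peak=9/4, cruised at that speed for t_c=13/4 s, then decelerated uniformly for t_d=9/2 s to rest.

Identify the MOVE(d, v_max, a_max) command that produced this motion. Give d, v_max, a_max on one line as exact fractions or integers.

d=279/16 v_max=9/4 a_max=1/2

a_max = (9/4)/(9/2) = 1/2
d_a = ½·9/4·9/2 = 81/16; d_c = 9/4·13/4 = 117/16
d = 2·81/16 + 117/16 = 279/16
t_c = 13/4 > 0 ⇒ limit active, v_max = 9/4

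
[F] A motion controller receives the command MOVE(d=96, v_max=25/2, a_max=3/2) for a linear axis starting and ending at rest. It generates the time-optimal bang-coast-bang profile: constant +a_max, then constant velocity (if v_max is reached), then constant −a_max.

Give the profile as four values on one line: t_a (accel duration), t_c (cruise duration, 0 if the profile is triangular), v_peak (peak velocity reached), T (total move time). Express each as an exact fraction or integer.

v_max²/a_max = (25/2)²/(3/2) = 625/6
96 < 625/6 so t_c = 0
v_peak = √(96·3/2) = √144 = 12
t_a = 12/(3/2) = 8; t_c = 0
T = 2·8 = 16

t_a=8 t_c=0 v_peak=12 T=16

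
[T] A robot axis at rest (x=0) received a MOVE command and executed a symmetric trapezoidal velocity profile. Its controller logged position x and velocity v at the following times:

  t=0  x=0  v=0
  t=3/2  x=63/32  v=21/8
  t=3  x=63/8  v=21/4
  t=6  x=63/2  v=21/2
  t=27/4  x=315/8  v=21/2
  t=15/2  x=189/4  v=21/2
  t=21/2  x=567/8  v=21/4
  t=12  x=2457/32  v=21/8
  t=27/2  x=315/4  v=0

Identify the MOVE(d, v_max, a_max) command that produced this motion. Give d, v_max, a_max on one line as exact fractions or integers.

d=315/4 v_max=21/2 a_max=7/4

final state: t=27/2, x=315/4, v=0 → d = 315/4
a_max = (21/8−0)/(3/2−0) = 7/4
max v = 21/2 over t∈[6,15/2] → v_max = 21/2
check: 21/2·(6+3/2) = 315/4 ✓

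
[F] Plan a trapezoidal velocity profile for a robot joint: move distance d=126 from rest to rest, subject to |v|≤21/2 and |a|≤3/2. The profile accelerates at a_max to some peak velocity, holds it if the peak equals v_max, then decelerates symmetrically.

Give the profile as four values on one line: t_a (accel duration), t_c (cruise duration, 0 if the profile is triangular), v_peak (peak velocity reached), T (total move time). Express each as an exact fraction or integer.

vₘ²/aₘ = (21/2)²/(3/2) = 147/2
126 ≥ 147/2 ⇒ cruise phase
t_a = (21/2)/(3/2) = 7; v_peak = 21/2
d_cruise = 126 − 147/2 = 105/2; t_c = (105/2)/(21/2) = 5
T = 2·7 + 5 = 19

t_a=7 t_c=5 v_peak=21/2 T=19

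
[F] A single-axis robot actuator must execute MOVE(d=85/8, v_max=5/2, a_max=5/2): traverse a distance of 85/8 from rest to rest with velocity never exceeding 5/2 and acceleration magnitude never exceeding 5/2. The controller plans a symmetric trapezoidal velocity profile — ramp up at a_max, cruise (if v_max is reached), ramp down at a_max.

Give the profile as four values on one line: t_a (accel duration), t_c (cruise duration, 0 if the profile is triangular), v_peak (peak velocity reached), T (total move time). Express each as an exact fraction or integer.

vₘ²/aₘ = (5/2)²/(5/2) = 5/2
85/8 ≥ 5/2 → trapezoidal
t_a = (5/2)/(5/2) = 1; v_peak = 5/2
d_cruise = 85/8 − 5/2 = 65/8; t_c = (65/8)/(5/2) = 13/4
T = 2·1 + 13/4 = 21/4

t_a=1 t_c=13/4 v_peak=5/2 T=21/4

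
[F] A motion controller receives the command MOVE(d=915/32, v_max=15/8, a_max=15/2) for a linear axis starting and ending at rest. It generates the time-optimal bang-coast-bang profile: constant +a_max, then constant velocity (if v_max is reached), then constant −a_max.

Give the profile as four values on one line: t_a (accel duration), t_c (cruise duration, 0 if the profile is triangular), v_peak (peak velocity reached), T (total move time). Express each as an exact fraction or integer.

t_a=1/4 t_c=15 v_peak=15/8 T=31/2

vₘ²/aₘ = (15/8)²/(15/2) = 15/32
915/32 ≥ 15/32 → trapezoidal
t_a = (15/8)/(15/2) = 1/4; v_peak = 15/8
d_cruise = 915/32 − 15/32 = 225/8; t_c = (225/8)/(15/8) = 15
T = 2·1/4 + 15 = 31/2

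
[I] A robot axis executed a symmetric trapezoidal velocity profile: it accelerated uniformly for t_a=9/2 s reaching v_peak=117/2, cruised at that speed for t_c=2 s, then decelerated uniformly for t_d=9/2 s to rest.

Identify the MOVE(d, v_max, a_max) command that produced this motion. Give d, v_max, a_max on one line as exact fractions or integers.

a_max = (117/2)/(9/2) = 13
d_a = ½·117/2·9/2 = 1053/8; d_c = 117/2·2 = 117
d = 2·1053/8 + 117 = 1521/4
t_c = 2 > 0 so v_max = 117/2

d=1521/4 v_max=117/2 a_max=13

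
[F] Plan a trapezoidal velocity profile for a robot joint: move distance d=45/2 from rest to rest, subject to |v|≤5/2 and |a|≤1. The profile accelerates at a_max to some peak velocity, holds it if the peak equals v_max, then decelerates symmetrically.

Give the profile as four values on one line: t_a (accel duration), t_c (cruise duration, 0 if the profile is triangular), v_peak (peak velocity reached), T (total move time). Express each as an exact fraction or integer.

t_a=5/2 t_c=13/2 v_peak=5/2 T=23/2

(v_max)²/a_max = (5/2)²/1 = 25/4
45/2 ≥ 25/4 → trapezoidal
t_a = (5/2)/1 = 5/2; v_peak = 5/2
d_cruise = 45/2 − 25/4 = 65/4; t_c = (65/4)/(5/2) = 13/2
T = 2·5/2 + 13/2 = 23/2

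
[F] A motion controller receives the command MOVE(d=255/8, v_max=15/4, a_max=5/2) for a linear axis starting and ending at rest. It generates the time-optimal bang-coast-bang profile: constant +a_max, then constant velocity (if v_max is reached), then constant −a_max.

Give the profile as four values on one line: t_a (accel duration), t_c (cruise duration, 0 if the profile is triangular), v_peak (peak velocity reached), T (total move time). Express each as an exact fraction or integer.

t_a=3/2 t_c=7 v_peak=15/4 T=10

v_max²/a_max = (15/4)²/(5/2) = 45/8
255/8 ≥ 45/8 ⇒ cruise phase
t_a = (15/4)/(5/2) = 3/2; v_peak = 15/4
d_cruise = 255/8 − 45/8 = 105/4; t_c = (105/4)/(15/4) = 7
T = 2·3/2 + 7 = 10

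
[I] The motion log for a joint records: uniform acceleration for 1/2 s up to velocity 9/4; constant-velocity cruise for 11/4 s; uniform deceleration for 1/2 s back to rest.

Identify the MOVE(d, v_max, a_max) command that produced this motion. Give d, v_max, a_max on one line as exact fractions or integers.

d=117/16 v_max=9/4 a_max=9/2

a_max = (9/4)/(1/2) = 9/2
d_a = ½·9/4·1/2 = 9/16; d_c = 9/4·11/4 = 99/16
d = 2·9/16 + 99/16 = 117/16
t_c = 11/4 > 0 so v_max = 9/4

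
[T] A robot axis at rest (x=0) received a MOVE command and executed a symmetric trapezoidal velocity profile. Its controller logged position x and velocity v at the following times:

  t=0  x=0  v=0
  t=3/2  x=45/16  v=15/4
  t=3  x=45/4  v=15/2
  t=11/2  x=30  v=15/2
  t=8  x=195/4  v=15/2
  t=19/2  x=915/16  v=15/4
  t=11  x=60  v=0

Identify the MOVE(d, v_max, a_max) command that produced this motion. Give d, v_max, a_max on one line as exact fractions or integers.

d=60 v_max=15/2 a_max=5/2

final state: t=11, x=60, v=0 → d = 60
a_max = (15/4−0)/(3/2−0) = 5/2
max v = 15/2 over t∈[3,8] → v_max = 15/2
check: 15/2·(3+5) = 60 ✓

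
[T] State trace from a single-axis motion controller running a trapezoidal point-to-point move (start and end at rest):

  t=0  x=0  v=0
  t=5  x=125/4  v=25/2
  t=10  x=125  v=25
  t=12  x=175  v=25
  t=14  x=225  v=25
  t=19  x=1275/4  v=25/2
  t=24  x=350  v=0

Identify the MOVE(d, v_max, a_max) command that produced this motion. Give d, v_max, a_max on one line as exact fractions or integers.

final state: t=24, x=350, v=0 → d = 350
a_max = (25/2−0)/(5−0) = 5/2
max v = 25 over t∈[10,14] → v_max = 25
check: 25·(10+4) = 350 ✓

d=350 v_max=25 a_max=5/2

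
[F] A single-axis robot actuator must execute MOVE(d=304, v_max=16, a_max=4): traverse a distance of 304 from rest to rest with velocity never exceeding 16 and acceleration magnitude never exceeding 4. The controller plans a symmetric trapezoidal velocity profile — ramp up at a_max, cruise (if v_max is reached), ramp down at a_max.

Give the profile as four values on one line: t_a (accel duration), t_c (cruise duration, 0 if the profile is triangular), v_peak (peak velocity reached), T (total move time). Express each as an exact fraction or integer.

(v_max)²/a_max = 16²/4 = 64
304 ≥ 64 so v_max reached
t_a = 16/4 = 4; v_peak = 16
d_cruise = 304 − 64 = 240; t_c = 240/16 = 15
T = 2·4 + 15 = 23

t_a=4 t_c=15 v_peak=16 T=23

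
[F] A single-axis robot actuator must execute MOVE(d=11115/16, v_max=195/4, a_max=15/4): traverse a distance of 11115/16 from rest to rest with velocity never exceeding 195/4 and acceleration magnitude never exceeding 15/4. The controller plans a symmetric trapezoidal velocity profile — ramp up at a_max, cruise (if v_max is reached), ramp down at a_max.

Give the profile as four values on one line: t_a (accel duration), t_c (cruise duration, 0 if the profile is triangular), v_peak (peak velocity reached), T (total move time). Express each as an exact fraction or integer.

t_a=13 t_c=5/4 v_peak=195/4 T=109/4

vₘ²/aₘ = (195/4)²/(15/4) = 2535/4
11115/16 ≥ 2535/4 → trapezoidal
t_a = (195/4)/(15/4) = 13; v_peak = 195/4
d_cruise = 11115/16 − 2535/4 = 975/16; t_c = (975/16)/(195/4) = 5/4
T = 2·13 + 5/4 = 109/4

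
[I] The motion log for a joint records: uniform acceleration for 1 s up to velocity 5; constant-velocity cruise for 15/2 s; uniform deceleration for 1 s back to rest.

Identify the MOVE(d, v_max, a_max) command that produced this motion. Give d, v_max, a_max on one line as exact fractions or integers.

d=85/2 v_max=5 a_max=5

a_max = 5/1 = 5
d_a = ½·5·1 = 5/2; d_c = 5·15/2 = 75/2
d = 2·5/2 + 75/2 = 85/2
t_c = 15/2 > 0 so v_max = 5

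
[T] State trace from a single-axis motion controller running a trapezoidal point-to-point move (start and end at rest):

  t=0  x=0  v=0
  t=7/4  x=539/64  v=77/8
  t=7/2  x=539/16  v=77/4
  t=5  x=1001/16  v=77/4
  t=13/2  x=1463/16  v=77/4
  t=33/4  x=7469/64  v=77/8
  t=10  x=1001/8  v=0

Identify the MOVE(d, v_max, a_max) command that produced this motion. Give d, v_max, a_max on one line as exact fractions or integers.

final state: t=10, x=1001/8, v=0 → d = 1001/8
a_max = (77/8−0)/(7/4−0) = 11/2
max v = 77/4 over t∈[7/2,13/2] → v_max = 77/4
check: 77/4·(7/2+3) = 1001/8 ✓

d=1001/8 v_max=77/4 a_max=11/2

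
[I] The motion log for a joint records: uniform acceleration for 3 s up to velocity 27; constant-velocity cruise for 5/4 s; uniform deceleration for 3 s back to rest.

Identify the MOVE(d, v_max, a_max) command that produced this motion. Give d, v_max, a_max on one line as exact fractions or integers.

d=459/4 v_max=27 a_max=9

a_max = 27/3 = 9
d_a = ½·27·3 = 81/2; d_c = 27·5/4 = 135/4
d = 2·81/2 + 135/4 = 459/4
t_c = 5/4 > 0 → v_max = v_peak = 27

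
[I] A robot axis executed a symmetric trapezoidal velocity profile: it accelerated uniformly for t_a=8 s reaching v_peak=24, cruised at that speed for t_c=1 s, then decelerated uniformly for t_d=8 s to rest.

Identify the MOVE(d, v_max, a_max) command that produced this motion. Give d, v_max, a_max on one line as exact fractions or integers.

a_max = 24/8 = 3
d_a = ½·24·8 = 96; d_c = 24·1 = 24
d = 2·96 + 24 = 216
t_c = 1 > 0 so v_max = 24

d=216 v_max=24 a_max=3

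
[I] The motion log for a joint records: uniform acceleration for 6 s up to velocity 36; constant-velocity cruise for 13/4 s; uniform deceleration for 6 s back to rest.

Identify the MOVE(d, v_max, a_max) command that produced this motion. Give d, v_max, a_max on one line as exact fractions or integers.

a_max = 36/6 = 6
d_a = ½·36·6 = 108; d_c = 36·13/4 = 117
d = 2·108 + 117 = 333
t_c = 13/4 > 0 ⇒ limit active, v_max = 36

d=333 v_max=36 a_max=6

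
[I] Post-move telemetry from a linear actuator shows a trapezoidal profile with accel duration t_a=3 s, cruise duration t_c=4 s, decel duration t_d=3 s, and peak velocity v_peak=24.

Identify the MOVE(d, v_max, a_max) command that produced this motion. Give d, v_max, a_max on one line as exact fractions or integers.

d=168 v_max=24 a_max=8

a_max = 24/3 = 8
d_a = ½·24·3 = 36; d_c = 24·4 = 96
d = 2·36 + 96 = 168
t_c = 4 > 0 so v_max = 24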